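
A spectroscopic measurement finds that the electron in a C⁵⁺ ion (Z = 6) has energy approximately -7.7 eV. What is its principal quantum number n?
n = 8

The exact energy levels follow E_n = -13.6057 Z² / n² eV with Z = 6.

The measured value (-7.7 eV) is reported to only 2 significant figures, so we must test candidate n values and see which one matches to that precision.

Candidate energies:
  n = 6:  E = -13.6057 × 6² / 6² = -13.60570 eV
  n = 7:  E = -13.6057 × 6² / 7² = -9.99602 eV
  n = 8:  E = -13.6057 × 6² / 8² = -7.65321 eV  ← matches
  n = 9:  E = -13.6057 × 6² / 9² = -6.04698 eV
  n = 10:  E = -13.6057 × 6² / 10² = -4.89805 eV

Checking against the measurement of -7.7 eV (2 sig figs), only n = 8 agrees:
E_8 = -7.65321 eV, which rounds to -7.7 eV ✓

Therefore n = 8.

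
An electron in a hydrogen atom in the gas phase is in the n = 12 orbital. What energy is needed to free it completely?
0.09448 eV

The ionization energy is the energy needed to remove the electron completely (n → ∞).

For hydrogen, E_n = -13.6057 eV / n².

At n = 12: E_12 = -13.6057 / 12² = -0.09448403 eV
At n = ∞: E_∞ = 0 eV

Ionization energy = E_∞ - E_12 = 0 - (-0.09448403) = 0.09448403 eV
Ionization energy ≈ 0.09448 eV

This is also called the binding energy of the electron in state n = 12.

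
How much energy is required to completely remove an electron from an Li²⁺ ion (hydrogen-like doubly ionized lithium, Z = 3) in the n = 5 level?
4.90 eV

The ionization energy is the energy needed to remove the electron completely (n → ∞).

For a hydrogen-like ion with Z = 3, E_n = -13.6057 Z² / n² eV.

At n = 5: E_5 = -13.6057 × 3² / 5² = -4.89805 eV
At n = ∞: E_∞ = 0 eV

Ionization energy = E_∞ - E_5 = 0 - (-4.89805) = 4.89805 eV
Ionization energy ≈ 4.90 eV

This is also called the binding energy of the electron in state n = 5.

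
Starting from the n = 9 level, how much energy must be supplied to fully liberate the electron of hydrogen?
0.167972 eV

The ionization energy is the energy needed to remove the electron completely (n → ∞).

For hydrogen, E_n = -13.6057 eV / n².

At n = 9: E_9 = -13.6057 / 9² = -0.167971605 eV
At n = ∞: E_∞ = 0 eV

Ionization energy = E_∞ - E_9 = 0 - (-0.167971605) = 0.167971605 eV
Ionization energy ≈ 0.167972 eV

This is also called the binding energy of the electron in state n = 9.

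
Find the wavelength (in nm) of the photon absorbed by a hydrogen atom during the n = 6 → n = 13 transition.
4168.52 nm

First, find the transition energy using E_n = -13.6057 / n² eV:
E_6 = -13.6057 / 6² = -0.37793611 eV
E_13 = -13.6057 / 13² = -0.08050710 eV

Photon energy: |ΔE| = |E_13 - E_6| = 0.29742901 eV

Convert to wavelength using E = hc/λ with hc = 1239.84 eV·nm:
λ = hc/E = 1239.84 eV·nm / 0.29742901 eV
λ = 4168.52 nm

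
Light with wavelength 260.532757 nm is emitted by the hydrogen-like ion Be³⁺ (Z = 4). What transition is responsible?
n = 13 → n = 6

First, find the photon energy from the wavelength (hc = 1239.84 eV·nm):
E = hc/λ = 1239.84 eV·nm / 260.532757 nm = 4.7588642 eV

The energy levels of Be³⁺ satisfy E_n = -13.6057 × 4² / n² eV, so an emission n_i → n_f releases
ΔE = 13.6057 × 4² × (1/n_f² − 1/n_i²) eV.

Setting ΔE equal to the photon energy:
1/n_f² − 1/n_i² = 4.7588642 / (13.6057 × 4²) = 0.021860618

Since 1/n_i² must be positive, we need 1/n_f² > 0.021860618, i.e. n_f ≤ 6. For each allowed n_f, solve n_i = (1/n_f² − 0.021860618)^(−1/2) and check whether it is a whole number:
  n_f = 1: 1/n_i² = 1.000000000 − 0.021860618 = 0.978139382 → n_i = 1.011  (not an integer) ✗
  n_f = 2: 1/n_i² = 0.250000000 − 0.021860618 = 0.228139382 → n_i = 2.094  (not an integer) ✗
  n_f = 3: 1/n_i² = 0.111111111 − 0.021860618 = 0.089250493 → n_i = 3.347  (not an integer) ✗
  n_f = 4: 1/n_i² = 0.062500000 − 0.021860618 = 0.040639382 → n_i = 4.961  (not an integer) ✗
  n_f = 5: 1/n_i² = 0.040000000 − 0.021860618 = 0.018139382 → n_i = 7.425  (not an integer) ✗
  n_f = 6: 1/n_i² = 0.027777778 − 0.021860618 = 0.005917160 → n_i = 13.000  → integer, n_i = 13 ✓

Only n_f = 6 gives an integer upper level, n_i = 13.

The transition is from n = 13 to n = 6 (emission).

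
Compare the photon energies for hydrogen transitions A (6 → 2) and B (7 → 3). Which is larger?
6 → 2

Calculate the energy for each transition:

Transition 6 → 2:
ΔE₁ = |E_2 - E_6| = |-13.6057/2² - (-13.6057/6²)|
ΔE₁ = |-3.40142500 - (-0.37793611)| = 3.02349 eV

Transition 7 → 3:
ΔE₂ = |E_3 - E_7| = |-13.6057/3² - (-13.6057/7²)|
ΔE₂ = |-1.51174444 - (-0.27766735)| = 1.23408 eV

Since 3.02349 eV > 1.23408 eV, the transition 6 → 2 emits the more energetic photon.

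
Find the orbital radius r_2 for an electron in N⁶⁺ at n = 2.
0.030239 nm (or 0.302387 Å)

The Bohr radius formula is:
r_n = n² a₀ / Z

where a₀ = 0.052917721 nm is the Bohr radius.

For N⁶⁺ (Z = 7) at n = 2:
r_2 = 2² × 0.052917721 nm / 7
r_2 = 4 × 0.052917721 nm / 7
r_2 = 0.2116709 nm / 7
r_2 = 0.030239 nm

The electron orbits at approximately 0.030239 nm from the nucleus.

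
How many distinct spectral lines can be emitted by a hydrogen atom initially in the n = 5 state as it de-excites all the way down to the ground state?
10

The electron can occupy levels n = 1, 2, ..., 5 during de-excitation — that is m = 5 - 1 + 1 = 5 distinct levels.

The number of distinct spectral lines equals the number of ways to choose 2 of these m levels (each pair gives one possible emission transition):

Number of lines = m(m-1)/2 = 5×4/2 = 10

These correspond to all possible transitions between the 5 levels:
5 → 4, 5 → 3, 5 → 2, 5 → 1, 4 → 3, 4 → 2, 4 → 1, 3 → 2...

Each transition produces a photon with a unique energy (and thus wavelength). This count does not depend on Z.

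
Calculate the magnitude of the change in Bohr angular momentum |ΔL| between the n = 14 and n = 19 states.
5.2729e-34 J·s (or 5ℏ)

In the Bohr model, L_n = nℏ where ℏ = 1.054572e-34 J·s.

L_19 = 19ℏ = 2.003687e-33 J·s
L_14 = 14ℏ = 1.476401e-33 J·s

ΔL = L_19 - L_14 = (19 - 14)ℏ = 5ℏ
ΔL = 5 × 1.054572e-34 J·s = 5.2729e-34 J·s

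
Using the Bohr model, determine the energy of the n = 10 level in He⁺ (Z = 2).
-0.54 eV

For hydrogen-like ions, the energy levels scale with Z²:
E_n = -13.6057 Z² / n² eV

For He⁺ (Z = 2) at n = 10:
E_10 = -13.6057 × 2² / 10²
E_10 = -13.6057 × 4 / 100
E_10 = -54.4228 / 100
E_10 = -0.54 eV

The energy is 4 times more negative than hydrogen at the same n due to the stronger nuclear charge.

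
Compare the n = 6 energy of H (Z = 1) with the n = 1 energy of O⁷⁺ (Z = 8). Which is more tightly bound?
O⁷⁺ at n = 1 (E = -870.76 eV)

Using E_n = -13.6057 Z² / n² eV:

H (Z = 1) at n = 6:
E = -13.6057 × 1² / 6² = -13.6057 × 1 / 36 = -0.37794 eV

O⁷⁺ (Z = 8) at n = 1:
E = -13.6057 × 8² / 1² = -13.6057 × 64 / 1 = -870.76480 eV

Since -870.76480 eV < -0.37794 eV,
O⁷⁺ at n = 1 is more tightly bound (requires more energy to ionize).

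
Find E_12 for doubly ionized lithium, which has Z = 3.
-0.85036 eV

For hydrogen-like ions, the energy levels scale with Z²:
E_n = -13.6057 Z² / n² eV

For Li²⁺ (Z = 3) at n = 12:
E_12 = -13.6057 × 3² / 12²
E_12 = -13.6057 × 9 / 144
E_12 = -122.4513 / 144
E_12 = -0.85036 eV

The energy is 9 times more negative than hydrogen at the same n due to the stronger nuclear charge.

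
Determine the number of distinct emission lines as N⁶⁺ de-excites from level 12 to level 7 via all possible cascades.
15

The electron can occupy levels n = 7, 8, ..., 12 during de-excitation — that is m = 12 - 7 + 1 = 6 distinct levels.

The number of distinct spectral lines equals the number of ways to choose 2 of these m levels (each pair gives one possible emission transition):

Number of lines = m(m-1)/2 = 6×5/2 = 15

These correspond to all possible transitions between the 6 levels:
12 → 11, 12 → 10, 12 → 9, 12 → 8, 12 → 7, 11 → 10, 11 → 9, 11 → 8...

Each transition produces a photon with a unique energy (and thus wavelength). This count does not depend on Z.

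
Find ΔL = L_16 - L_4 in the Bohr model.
1.2655e-33 J·s (or 12ℏ)

In the Bohr model, L_n = nℏ where ℏ = 1.054572e-34 J·s.

L_16 = 16ℏ = 1.687315e-33 J·s
L_4 = 4ℏ = 4.218288e-34 J·s

ΔL = L_16 - L_4 = (16 - 4)ℏ = 12ℏ
ΔL = 12 × 1.054572e-34 J·s = 1.2655e-33 J·s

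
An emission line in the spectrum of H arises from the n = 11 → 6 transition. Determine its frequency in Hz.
6.42e+13 Hz

First, find the transition energy:
E_11 = -13.6057 / 11² = -0.1124438 eV
E_6 = -13.6057 / 6² = -0.3779361 eV
|ΔE| = |E_6 - E_11| = 0.2654923 eV

Convert to Joules: E = 0.2654923 eV × (1.602177 × 10⁻¹⁹ J/eV) = 4.2537e-20 J

Using E = hf:
f = E/h = 4.2537e-20 J / (6.62607 × 10⁻³⁴ J·s)
f = 6.42e+13 Hz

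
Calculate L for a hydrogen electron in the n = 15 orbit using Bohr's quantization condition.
1.582e-33 J·s (or 15ℏ)

In the Bohr model, angular momentum is quantized:
L = nℏ

where ℏ = h/(2π) = 1.05457e-34 J·s

For n = 15:
L = 15 × 1.05457e-34 J·s
L = 1.582e-33 J·s

This can also be written as L = 15ℏ.
The angular momentum is an integer multiple of the reduced Planck constant.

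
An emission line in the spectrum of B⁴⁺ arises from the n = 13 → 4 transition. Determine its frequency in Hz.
4.65372e+15 Hz

First, find the transition energy:
E_13 = -13.6057 × 5² / 13² = -2.01267751 eV
E_4 = -13.6057 × 5² / 4² = -21.25890625 eV
|ΔE| = |E_4 - E_13| = 19.24622874 eV

Convert to Joules: E = 19.24622874 eV × (1.602177 × 10⁻¹⁹ J/eV) = 3.0835865e-18 J

Using E = hf:
f = E/h = 3.0835865e-18 J / (6.62607 × 10⁻³⁴ J·s)
f = 4.65372e+15 Hz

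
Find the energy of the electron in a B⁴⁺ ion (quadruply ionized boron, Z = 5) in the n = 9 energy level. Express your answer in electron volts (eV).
-4.199 eV

The energy levels of a hydrogen-like atom are given by:
E_n = -13.6057 Z² / n² eV  (with Z = 5 for B⁴⁺)

For n = 9:
E_9 = -13.6057 × 5² / 9²
E_9 = -13.6057 × 25 / 81
E_9 = -4.199 eV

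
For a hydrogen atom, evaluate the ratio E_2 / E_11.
30.25000

Using E_n = -13.6057 Z² / n² eV with Z = 1:

E_2 = -13.6057 / 2² = -13.6057 / 4 = -3.40142500000 eV
E_11 = -13.6057 / 11² = -13.6057 / 121 = -0.11244380165 eV

The ratio is:
E_2/E_11 = (-3.40142500000) / (-0.11244380165)
E_2/E_11 = (-13.6057/4) / (-13.6057/121)
E_2/E_11 = 121/4
E_2/E_11 = 30.25000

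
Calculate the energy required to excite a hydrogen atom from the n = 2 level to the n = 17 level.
3.354 eV

The energy levels of a hydrogen-like atom are E_n = -13.6057 eV / n².

Energy at n = 2: E_2 = -13.6057 / 2² = -3.401425 eV
Energy at n = 17: E_17 = -13.6057 / 17² = -0.047079 eV

The excitation energy is the difference:
ΔE = E_17 - E_2
ΔE = -0.047079 - (-3.401425)
ΔE = 3.354 eV

Since this is positive, energy must be absorbed (photon absorption).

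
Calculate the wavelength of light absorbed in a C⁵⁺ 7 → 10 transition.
243.203 nm

First, find the transition energy using E_n = -13.6057 Z² / n² eV:
E_7 = -13.6057 × 6² / 7² = -9.9960245 eV
E_10 = -13.6057 × 6² / 10² = -4.8980520 eV

Photon energy: |ΔE| = |E_10 - E_7| = 5.0979725 eV

Convert to wavelength using E = hc/λ with hc = 1239.84 eV·nm:
λ = hc/E = 1239.84 eV·nm / 5.0979725 eV
λ = 243.203 nm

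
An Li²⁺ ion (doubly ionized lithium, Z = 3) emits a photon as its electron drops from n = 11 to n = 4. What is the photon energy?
6.64 eV

The energy levels are E_n = -13.6057 Z² eV / n².

Energy at n = 11: E_11 = -13.6057 × 3² / 11² = -1.01199 eV
Energy at n = 4: E_4 = -13.6057 × 3² / 4² = -7.65321 eV

For emission (electron falling to lower state), the photon energy is:
E_photon = E_11 - E_4 = |-1.01199 - (-7.65321)|
E_photon = 6.64 eV

This energy is carried away by the emitted photon.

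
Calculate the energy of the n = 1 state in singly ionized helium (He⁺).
-54.4228 eV

For hydrogen-like ions, the energy levels scale with Z²:
E_n = -13.6057 Z² / n² eV

For He⁺ (Z = 2) at n = 1:
E_1 = -13.6057 × 2² / 1²
E_1 = -13.6057 × 4 / 1
E_1 = -54.4228 / 1
E_1 = -54.4228 eV

The energy is 4 times more negative than hydrogen at the same n due to the stronger nuclear charge.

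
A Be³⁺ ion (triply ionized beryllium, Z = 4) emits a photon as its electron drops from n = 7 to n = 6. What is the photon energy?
1.604 eV

The energy levels are E_n = -13.6057 Z² eV / n².

Energy at n = 7: E_7 = -13.6057 × 4² / 7² = -4.442678 eV
Energy at n = 6: E_6 = -13.6057 × 4² / 6² = -6.046978 eV

For emission (electron falling to lower state), the photon energy is:
E_photon = E_7 - E_6 = |-4.442678 - (-6.046978)|
E_photon = 1.604 eV

This energy is carried away by the emitted photon.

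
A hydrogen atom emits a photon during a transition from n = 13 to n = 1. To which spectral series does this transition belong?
Lyman series

The spectral series in hydrogen are named based on the final (lower) energy level:
- Lyman series: n_final = 1 (ultraviolet)
- Balmer series: n_final = 2 (visible/near-UV)
- Paschen series: n_final = 3 (infrared)
- Brackett series: n_final = 4 (infrared)
- Pfund series: n_final = 5 (far infrared)

Since this transition ends at n = 1, it belongs to the Lyman series.

For reference, this 13 → 1 line has photon energy
ΔE = 13.6057 eV × (1/1² - 1/13²) = 13.525193 eV,
corresponding to wavelength λ = hc/ΔE = 1239.84 eV·nm / 13.525193 eV = 91.6689 nm in the ultraviolet region.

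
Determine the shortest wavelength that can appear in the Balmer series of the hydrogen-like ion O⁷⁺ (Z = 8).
5.695 nm

The series limit corresponds to the transition from n = ∞ to n = 2.
This is the highest energy (shortest wavelength) transition in the Balmer series.

E_∞ = 0 eV
E_2 = -13.6057 × 8² / 2² = -217.69120 eV

Energy at series limit:
ΔE = E_∞ - E_2 = 0 - (-217.69120) = 217.69120 eV
λ = hc/E = 1239.84 eV·nm / 217.69120 eV = 5.695 nm

This energy equals the ionization energy from the n = 2 state of O⁷⁺.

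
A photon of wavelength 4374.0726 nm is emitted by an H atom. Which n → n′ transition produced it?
n = 12 → n = 6

First, find the photon energy from the wavelength (hc = 1239.84 eV·nm):
E = hc/λ = 1239.84 eV·nm / 4374.0726 nm = 0.28345209 eV

The energy levels of hydrogen satisfy E_n = -13.6057 / n² eV, so an emission n_i → n_f releases
ΔE = 13.6057 × (1/n_f² − 1/n_i²) eV.

Setting ΔE equal to the photon energy:
1/n_f² − 1/n_i² = 0.28345209 / 13.6057 = 0.020833334

Since 1/n_i² must be positive, we need 1/n_f² > 0.020833334, i.e. n_f ≤ 6. For each allowed n_f, solve n_i = (1/n_f² − 0.020833334)^(−1/2) and check whether it is a whole number:
  n_f = 1: 1/n_i² = 1.000000000 − 0.020833334 = 0.979166666 → n_i = 1.011  (not an integer) ✗
  n_f = 2: 1/n_i² = 0.250000000 − 0.020833334 = 0.229166666 → n_i = 2.089  (not an integer) ✗
  n_f = 3: 1/n_i² = 0.111111111 − 0.020833334 = 0.090277777 → n_i = 3.328  (not an integer) ✗
  n_f = 4: 1/n_i² = 0.062500000 − 0.020833334 = 0.041666666 → n_i = 4.899  (not an integer) ✗
  n_f = 5: 1/n_i² = 0.040000000 − 0.020833334 = 0.019166666 → n_i = 7.223  (not an integer) ✗
  n_f = 6: 1/n_i² = 0.027777778 − 0.020833334 = 0.006944444 → n_i = 12.000  → integer, n_i = 12 ✓

Only n_f = 6 gives an integer upper level, n_i = 12.

The transition is from n = 12 to n = 6 (emission).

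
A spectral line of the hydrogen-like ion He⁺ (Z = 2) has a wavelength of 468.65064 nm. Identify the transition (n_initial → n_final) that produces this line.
n = 4 → n = 3

First, find the photon energy from the wavelength (hc = 1239.84 eV·nm):
E = hc/λ = 1239.84 eV·nm / 468.65064 nm = 2.6455528 eV

The energy levels of He⁺ satisfy E_n = -13.6057 × 2² / n² eV, so an emission n_i → n_f releases
ΔE = 13.6057 × 2² × (1/n_f² − 1/n_i²) eV.

Setting ΔE equal to the photon energy:
1/n_f² − 1/n_i² = 2.6455528 / (13.6057 × 2²) = 0.048611112

Since 1/n_i² must be positive, we need 1/n_f² > 0.048611112, i.e. n_f ≤ 4. For each allowed n_f, solve n_i = (1/n_f² − 0.048611112)^(−1/2) and check whether it is a whole number:
  n_f = 1: 1/n_i² = 1.000000000 − 0.048611112 = 0.951388888 → n_i = 1.025  (not an integer) ✗
  n_f = 2: 1/n_i² = 0.250000000 − 0.048611112 = 0.201388888 → n_i = 2.228  (not an integer) ✗
  n_f = 3: 1/n_i² = 0.111111111 − 0.048611112 = 0.062499999 → n_i = 4.000  → integer, n_i = 4 ✓
  n_f = 4: 1/n_i² = 0.062500000 − 0.048611112 = 0.013888888 → n_i = 8.485  (not an integer) ✗

Only n_f = 3 gives an integer upper level, n_i = 4.

The transition is from n = 4 to n = 3 (emission).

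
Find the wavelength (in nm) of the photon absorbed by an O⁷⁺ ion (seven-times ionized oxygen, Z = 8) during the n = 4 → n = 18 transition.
23.97 nm

First, find the transition energy using E_n = -13.6057 Z² / n² eV:
E_4 = -13.6057 × 8² / 4² = -54.4228 eV
E_18 = -13.6057 × 8² / 18² = -2.6875 eV

Photon energy: |ΔE| = |E_18 - E_4| = 51.7353 eV

Convert to wavelength using E = hc/λ with hc = 1239.84 eV·nm:
λ = hc/E = 1239.84 eV·nm / 51.7353 eV
λ = 23.97 nm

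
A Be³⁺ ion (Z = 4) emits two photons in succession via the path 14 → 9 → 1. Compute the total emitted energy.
216.581 eV

The energy levels of Be³⁺ are E_n = -13.6057 × 4² / n² eV.

First transition (14 → 9):
ΔE₁ = |E_9 - E_14|
ΔE₁ = |-2.687545679 - (-1.110669388)| = 1.576876 eV

Second transition (9 → 1):
ΔE₂ = |E_1 - E_9|
ΔE₂ = |-217.691200000 - (-2.687545679)| = 215.003654 eV

Total energy released:
E_total = ΔE₁ + ΔE₂ = 1.576876 + 215.003654 = 216.581 eV

Note: This equals the direct transition 14 → 1: 216.581 eV ✓
Energy is conserved regardless of the path taken.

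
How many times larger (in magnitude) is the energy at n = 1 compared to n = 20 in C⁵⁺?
400.00000

Using E_n = -13.6057 Z² / n² eV with Z = 6:

E_1 = -13.6057 × 6² / 1² = -489.8052 / 1 = -489.80520000000 eV
E_20 = -13.6057 × 6² / 20² = -489.8052 / 400 = -1.22451300000 eV

The ratio is:
E_1/E_20 = (-489.80520000000) / (-1.22451300000)
E_1/E_20 = (-489.8052/1) / (-489.8052/400)
E_1/E_20 = 400/1
E_1/E_20 = 400.00000
(Note: the Z² factors cancel in the ratio.)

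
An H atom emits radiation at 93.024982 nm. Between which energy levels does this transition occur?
n = 7 → n = 1

First, find the photon energy from the wavelength (hc = 1239.84 eV·nm):
E = hc/λ = 1239.84 eV·nm / 93.024982 nm = 13.328033 eV

The energy levels of hydrogen satisfy E_n = -13.6057 / n² eV, so an emission n_i → n_f releases
ΔE = 13.6057 × (1/n_f² − 1/n_i²) eV.

Setting ΔE equal to the photon energy:
1/n_f² − 1/n_i² = 13.328033 / 13.6057 = 0.97959186

Since 1/n_i² must be positive, we need 1/n_f² > 0.97959186, i.e. n_f ≤ 1. For each allowed n_f, solve n_i = (1/n_f² − 0.97959186)^(−1/2) and check whether it is a whole number:
  n_f = 1: 1/n_i² = 1.00000000 − 0.97959186 = 0.02040814 → n_i = 7.000  → integer, n_i = 7 ✓

Only n_f = 1 gives an integer upper level, n_i = 7.

The transition is from n = 7 to n = 1 (emission).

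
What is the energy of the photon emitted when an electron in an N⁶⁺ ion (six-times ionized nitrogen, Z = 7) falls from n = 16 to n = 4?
39.063 eV

The energy levels are E_n = -13.6057 Z² eV / n².

Energy at n = 16: E_16 = -13.6057 × 7² / 16² = -2.604216 eV
Energy at n = 4: E_4 = -13.6057 × 7² / 4² = -41.667456 eV

For emission (electron falling to lower state), the photon energy is:
E_photon = E_16 - E_4 = |-2.604216 - (-41.667456)|
E_photon = 39.063 eV

This energy is carried away by the emitted photon.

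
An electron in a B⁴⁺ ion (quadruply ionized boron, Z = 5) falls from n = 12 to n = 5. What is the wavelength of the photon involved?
110.27 nm

First, find the transition energy using E_n = -13.6057 Z² / n² eV:
E_12 = -13.6057 × 5² / 12² = -2.36210 eV
E_5 = -13.6057 × 5² / 5² = -13.60570 eV

Photon energy: |ΔE| = |E_5 - E_12| = 11.24360 eV

Convert to wavelength using E = hc/λ with hc = 1239.84 eV·nm:
λ = hc/E = 1239.84 eV·nm / 11.24360 eV
λ = 110.27 nm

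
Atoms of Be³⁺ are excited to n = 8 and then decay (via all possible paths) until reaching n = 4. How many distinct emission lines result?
10

The electron can occupy levels n = 4, 5, ..., 8 during de-excitation — that is m = 8 - 4 + 1 = 5 distinct levels.

The number of distinct spectral lines equals the number of ways to choose 2 of these m levels (each pair gives one possible emission transition):

Number of lines = m(m-1)/2 = 5×4/2 = 10

These correspond to all possible transitions between the 5 levels:
8 → 7, 8 → 6, 8 → 5, 8 → 4, 7 → 6, 7 → 5, 7 → 4, 6 → 5...

Each transition produces a photon with a unique energy (and thus wavelength). This count does not depend on Z.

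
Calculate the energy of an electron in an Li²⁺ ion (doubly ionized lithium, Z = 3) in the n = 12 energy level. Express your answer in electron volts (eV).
-0.8504 eV

The energy levels of a hydrogen-like atom are given by:
E_n = -13.6057 Z² / n² eV  (with Z = 3 for Li²⁺)

For n = 12:
E_12 = -13.6057 × 3² / 12²
E_12 = -13.6057 × 9 / 144
E_12 = -0.8504 eV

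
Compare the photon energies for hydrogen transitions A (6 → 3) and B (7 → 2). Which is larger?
7 → 2

Calculate the energy for each transition:

Transition 6 → 3:
ΔE₁ = |E_3 - E_6| = |-13.6057/3² - (-13.6057/6²)|
ΔE₁ = |-1.511744444444 - (-0.377936111111)| = 1.133808333 eV

Transition 7 → 2:
ΔE₂ = |E_2 - E_7| = |-13.6057/2² - (-13.6057/7²)|
ΔE₂ = |-3.401425000000 - (-0.277667346939)| = 3.123757653 eV

Since 3.123757653 eV > 1.133808333 eV, the transition 7 → 2 emits the more energetic photon.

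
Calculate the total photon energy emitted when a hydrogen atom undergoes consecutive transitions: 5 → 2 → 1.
13.061 eV

The energy levels of hydrogen are E_n = -13.6057 / n² eV.

First transition (5 → 2):
ΔE₁ = |E_2 - E_5|
ΔE₁ = |-3.401425000 - (-0.544228000)| = 2.857197 eV

Second transition (2 → 1):
ΔE₂ = |E_1 - E_2|
ΔE₂ = |-13.605700000 - (-3.401425000)| = 10.204275 eV

Total energy released:
E_total = ΔE₁ + ΔE₂ = 2.857197 + 10.204275 = 13.061 eV

Note: This equals the direct transition 5 → 1: 13.061 eV ✓
Energy is conserved regardless of the path taken.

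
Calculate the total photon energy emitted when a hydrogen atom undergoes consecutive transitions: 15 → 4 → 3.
1.45127 eV

The energy levels of hydrogen are E_n = -13.6057 / n² eV.

First transition (15 → 4):
ΔE₁ = |E_4 - E_15|
ΔE₁ = |-0.85035625000 - (-0.06046977778)| = 0.78988647 eV

Second transition (4 → 3):
ΔE₂ = |E_3 - E_4|
ΔE₂ = |-1.51174444444 - (-0.85035625000)| = 0.66138819 eV

Total energy released:
E_total = ΔE₁ + ΔE₂ = 0.78988647 + 0.66138819 = 1.45127 eV

Note: This equals the direct transition 15 → 3: 1.45127 eV ✓
Energy is conserved regardless of the path taken.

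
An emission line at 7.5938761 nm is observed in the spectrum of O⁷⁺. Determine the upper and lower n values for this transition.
n = 4 → n = 2

First, find the photon energy from the wavelength (hc = 1239.84 eV·nm):
E = hc/λ = 1239.84 eV·nm / 7.5938761 nm = 163.26840 eV

The energy levels of O⁷⁺ satisfy E_n = -13.6057 × 8² / n² eV, so an emission n_i → n_f releases
ΔE = 13.6057 × 8² × (1/n_f² − 1/n_i²) eV.

Setting ΔE equal to the photon energy:
1/n_f² − 1/n_i² = 163.26840 / (13.6057 × 8²) = 0.18750000

Since 1/n_i² must be positive, we need 1/n_f² > 0.18750000, i.e. n_f ≤ 2. For each allowed n_f, solve n_i = (1/n_f² − 0.18750000)^(−1/2) and check whether it is a whole number:
  n_f = 1: 1/n_i² = 1.00000000 − 0.18750000 = 0.81250000 → n_i = 1.109  (not an integer) ✗
  n_f = 2: 1/n_i² = 0.25000000 − 0.18750000 = 0.06250000 → n_i = 4.000  → integer, n_i = 4 ✓

Only n_f = 2 gives an integer upper level, n_i = 4.

The transition is from n = 4 to n = 2 (emission).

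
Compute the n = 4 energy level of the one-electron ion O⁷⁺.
-54.423 eV

For hydrogen-like ions, the energy levels scale with Z²:
E_n = -13.6057 Z² / n² eV

For O⁷⁺ (Z = 8) at n = 4:
E_4 = -13.6057 × 8² / 4²
E_4 = -13.6057 × 64 / 16
E_4 = -870.7648 / 16
E_4 = -54.423 eV

The energy is 64 times more negative than hydrogen at the same n due to the stronger nuclear charge.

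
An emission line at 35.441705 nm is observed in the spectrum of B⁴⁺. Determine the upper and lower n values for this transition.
n = 11 → n = 3

First, find the photon energy from the wavelength (hc = 1239.84 eV·nm):
E = hc/λ = 1239.84 eV·nm / 35.441705 nm = 34.982516 eV

The energy levels of B⁴⁺ satisfy E_n = -13.6057 × 5² / n² eV, so an emission n_i → n_f releases
ΔE = 13.6057 × 5² × (1/n_f² − 1/n_i²) eV.

Setting ΔE equal to the photon energy:
1/n_f² − 1/n_i² = 34.982516 / (13.6057 × 5²) = 0.10284665

Since 1/n_i² must be positive, we need 1/n_f² > 0.10284665, i.e. n_f ≤ 3. For each allowed n_f, solve n_i = (1/n_f² − 0.10284665)^(−1/2) and check whether it is a whole number:
  n_f = 1: 1/n_i² = 1.00000000 − 0.10284665 = 0.89715335 → n_i = 1.056  (not an integer) ✗
  n_f = 2: 1/n_i² = 0.25000000 − 0.10284665 = 0.14715335 → n_i = 2.607  (not an integer) ✗
  n_f = 3: 1/n_i² = 0.11111111 − 0.10284665 = 0.00826446 → n_i = 11.000  → integer, n_i = 11 ✓

Only n_f = 3 gives an integer upper level, n_i = 11.

The transition is from n = 11 to n = 3 (emission).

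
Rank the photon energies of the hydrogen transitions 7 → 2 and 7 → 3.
7 → 2

Calculate the energy for each transition:

Transition 7 → 2:
ΔE₁ = |E_2 - E_7| = |-13.6057/2² - (-13.6057/7²)|
ΔE₁ = |-3.401425000 - (-0.277667347)| = 3.123758 eV

Transition 7 → 3:
ΔE₂ = |E_3 - E_7| = |-13.6057/3² - (-13.6057/7²)|
ΔE₂ = |-1.511744444 - (-0.277667347)| = 1.234077 eV

Since 3.123758 eV > 1.234077 eV, the transition 7 → 2 emits the more energetic photon.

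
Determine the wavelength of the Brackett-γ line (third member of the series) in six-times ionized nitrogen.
44.182552 nm

The lines of a series are numbered from the longest wavelength (smallest ΔE) outward; the third line is the transition from n = n_f + 3 to n_f.
The Brackett series has all transitions ending at n_f = 4.

For N⁶⁺ (Z = 7), the third line (γ-line) is the jump from n = 7 to n = 4:
E_7 = -13.6057 × 7² / 7² = -13.60570000 eV
E_4 = -13.6057 × 7² / 4² = -41.66745625 eV
ΔE = E_7 - E_4 = 28.06175625 eV

λ = hc/E = 1239.84 eV·nm / 28.06175625 eV
λ = 44.182552 nm

This is the γ-line of the Brackett series in N⁶⁺.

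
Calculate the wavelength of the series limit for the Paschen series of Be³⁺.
51.25866 nm

The series limit corresponds to the transition from n = ∞ to n = 3.
This is the highest energy (shortest wavelength) transition in the Paschen series.

E_∞ = 0 eV
E_3 = -13.6057 × 4² / 3² = -24.1879111 eV

Energy at series limit:
ΔE = E_∞ - E_3 = 0 - (-24.1879111) = 24.1879111 eV
λ = hc/E = 1239.84 eV·nm / 24.1879111 eV = 51.25866 nm

This energy equals the ionization energy from the n = 3 state of Be³⁺.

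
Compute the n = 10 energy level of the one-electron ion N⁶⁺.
-6.666793 eV

For hydrogen-like ions, the energy levels scale with Z²:
E_n = -13.6057 Z² / n² eV

For N⁶⁺ (Z = 7) at n = 10:
E_10 = -13.6057 × 7² / 10²
E_10 = -13.6057 × 49 / 100
E_10 = -666.6793 / 100
E_10 = -6.666793 eV

The energy is 49 times more negative than hydrogen at the same n due to the stronger nuclear charge.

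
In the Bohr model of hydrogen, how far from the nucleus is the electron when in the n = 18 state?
17.1453 nm (or 171.4533 Å)

The Bohr radius formula is:
r_n = n² a₀ / Z

where a₀ = 0.0529177 nm is the Bohr radius.

For H (Z = 1) at n = 18:
r_18 = 18² × 0.0529177 nm / 1
r_18 = 324 × 0.0529177 nm / 1
r_18 = 17.14533 nm / 1
r_18 = 17.1453 nm

The electron orbits at approximately 17.1453 nm from the nucleus.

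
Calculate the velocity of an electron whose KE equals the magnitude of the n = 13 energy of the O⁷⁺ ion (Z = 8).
1.34627e+06 m/s (or 0.449% of c)

The binding energy at n = 13 for O⁷⁺ is:
E_13 = -13.6057 × 8²/13² = -5.15245444 eV
|E_13| = 5.15245444 eV

Convert to Joules:
KE = 5.15245444 eV × (1.602177 × 10⁻¹⁹ J/eV) = 8.2551440e-19 J

Using KE = ½mv²:
v = √(2·KE/m_e)
v = √(2 × 8.2551440e-19 J / 9.10938 × 10⁻³¹ kg)
v = 1.34627e+06 m/s

This is approximately 0.449% the speed of light.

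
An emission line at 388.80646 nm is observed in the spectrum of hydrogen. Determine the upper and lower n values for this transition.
n = 8 → n = 2

First, find the photon energy from the wavelength (hc = 1239.84 eV·nm):
E = hc/λ = 1239.84 eV·nm / 388.80646 nm = 3.1888359 eV

The energy levels of hydrogen satisfy E_n = -13.6057 / n² eV, so an emission n_i → n_f releases
ΔE = 13.6057 × (1/n_f² − 1/n_i²) eV.

Setting ΔE equal to the photon energy:
1/n_f² − 1/n_i² = 3.1888359 / 13.6057 = 0.23437500

Since 1/n_i² must be positive, we need 1/n_f² > 0.23437500, i.e. n_f ≤ 2. For each allowed n_f, solve n_i = (1/n_f² − 0.23437500)^(−1/2) and check whether it is a whole number:
  n_f = 1: 1/n_i² = 1.00000000 − 0.23437500 = 0.76562500 → n_i = 1.143  (not an integer) ✗
  n_f = 2: 1/n_i² = 0.25000000 − 0.23437500 = 0.01562500 → n_i = 8.000  → integer, n_i = 8 ✓

Only n_f = 2 gives an integer upper level, n_i = 8.

The transition is from n = 8 to n = 2 (emission).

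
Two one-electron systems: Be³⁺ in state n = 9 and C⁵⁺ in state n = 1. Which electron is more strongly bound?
C⁵⁺ at n = 1 (E = -489.805200 eV)

Using E_n = -13.6057 Z² / n² eV:

Be³⁺ (Z = 4) at n = 9:
E = -13.6057 × 4² / 9² = -13.6057 × 16 / 81 = -2.687545679 eV

C⁵⁺ (Z = 6) at n = 1:
E = -13.6057 × 6² / 1² = -13.6057 × 36 / 1 = -489.805200000 eV

Since -489.805200000 eV < -2.687545679 eV,
C⁵⁺ at n = 1 is more tightly bound (requires more energy to ionize).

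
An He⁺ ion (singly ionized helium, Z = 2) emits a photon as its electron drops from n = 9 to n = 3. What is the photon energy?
5.3751 eV

The energy levels are E_n = -13.6057 Z² eV / n².

Energy at n = 9: E_9 = -13.6057 × 2² / 9² = -0.6718864 eV
Energy at n = 3: E_3 = -13.6057 × 2² / 3² = -6.0469778 eV

For emission (electron falling to lower state), the photon energy is:
E_photon = E_9 - E_3 = |-0.6718864 - (-6.0469778)|
E_photon = 5.3751 eV

This energy is carried away by the emitted photon.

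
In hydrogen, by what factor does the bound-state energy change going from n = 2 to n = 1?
4.00000

Using E_n = -13.6057 Z² / n² eV with Z = 1:

E_1 = -13.6057 / 1² = -13.6057 / 1 = -13.60570000000 eV
E_2 = -13.6057 / 2² = -13.6057 / 4 = -3.40142500000 eV

The ratio is:
E_1/E_2 = (-13.60570000000) / (-3.40142500000)
E_1/E_2 = (-13.6057/1) / (-13.6057/4)
E_1/E_2 = 4/1
E_1/E_2 = 4.00000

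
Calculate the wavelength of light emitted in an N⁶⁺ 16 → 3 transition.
17.347392 nm

First, find the transition energy using E_n = -13.6057 Z² / n² eV:
E_16 = -13.6057 × 7² / 16² = -2.60421602 eV
E_3 = -13.6057 × 7² / 3² = -74.07547778 eV

Photon energy: |ΔE| = |E_3 - E_16| = 71.47126176 eV

Convert to wavelength using E = hc/λ with hc = 1239.84 eV·nm:
λ = hc/E = 1239.84 eV·nm / 71.47126176 eV
λ = 17.347392 nm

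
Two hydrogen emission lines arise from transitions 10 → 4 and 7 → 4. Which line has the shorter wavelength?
10 → 4

Calculate the energy for each transition:

Transition 10 → 4:
ΔE₁ = |E_4 - E_10| = |-13.6057/4² - (-13.6057/10²)|
ΔE₁ = |-0.85035625 - (-0.13605700)| = 0.71430 eV

Transition 7 → 4:
ΔE₂ = |E_4 - E_7| = |-13.6057/4² - (-13.6057/7²)|
ΔE₂ = |-0.85035625 - (-0.27766735)| = 0.57269 eV

Since 0.71430 eV > 0.57269 eV, the transition 10 → 4 emits the more energetic photon.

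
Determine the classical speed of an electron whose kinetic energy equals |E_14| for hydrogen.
1.56264e+05 m/s (or 0.0521% of c)

The binding energy at n = 14 for hydrogen is:
E_14 = -13.6057/14² = -0.0694168367 eV
|E_14| = 0.0694168367 eV

Convert to Joules:
KE = 0.0694168367 eV × (1.602177 × 10⁻¹⁹ J/eV) = 1.1121806e-20 J

Using KE = ½mv²:
v = √(2·KE/m_e)
v = √(2 × 1.1121806e-20 J / 9.10938 × 10⁻³¹ kg)
v = 1.56264e+05 m/s

This is approximately 0.0521% the speed of light.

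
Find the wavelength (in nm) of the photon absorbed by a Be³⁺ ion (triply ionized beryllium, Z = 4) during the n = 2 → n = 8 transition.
24.30040 nm

First, find the transition energy using E_n = -13.6057 Z² / n² eV:
E_2 = -13.6057 × 4² / 2² = -54.4228000 eV
E_8 = -13.6057 × 4² / 8² = -3.4014250 eV

Photon energy: |ΔE| = |E_8 - E_2| = 51.0213750 eV

Convert to wavelength using E = hc/λ with hc = 1239.84 eV·nm:
λ = hc/E = 1239.84 eV·nm / 51.0213750 eV
λ = 24.30040 nm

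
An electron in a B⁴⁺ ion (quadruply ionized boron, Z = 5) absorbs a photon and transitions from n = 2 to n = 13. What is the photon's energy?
83.02 eV

The energy levels of a hydrogen-like atom are E_n = -13.6057 Z² eV / n².

Energy at n = 2: E_2 = -13.6057 × 5² / 2² = -85.03563 eV
Energy at n = 13: E_13 = -13.6057 × 5² / 13² = -2.01268 eV

The excitation energy is the difference:
ΔE = E_13 - E_2
ΔE = -2.01268 - (-85.03563)
ΔE = 83.02 eV

Since this is positive, energy must be absorbed (photon absorption).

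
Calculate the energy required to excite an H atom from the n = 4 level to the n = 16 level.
0.79721 eV

The energy levels of a hydrogen-like atom are E_n = -13.6057 eV / n².

Energy at n = 4: E_4 = -13.6057 / 4² = -0.85035625 eV
Energy at n = 16: E_16 = -13.6057 / 16² = -0.05314727 eV

The excitation energy is the difference:
ΔE = E_16 - E_4
ΔE = -0.05314727 - (-0.85035625)
ΔE = 0.79721 eV

Since this is positive, energy must be absorbed (photon absorption).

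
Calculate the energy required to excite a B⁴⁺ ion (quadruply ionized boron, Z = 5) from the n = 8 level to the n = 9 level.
1.11544 eV

The energy levels of a hydrogen-like atom are E_n = -13.6057 Z² eV / n².

Energy at n = 8: E_8 = -13.6057 × 5² / 8² = -5.31472656 eV
Energy at n = 9: E_9 = -13.6057 × 5² / 9² = -4.19929012 eV

The excitation energy is the difference:
ΔE = E_9 - E_8
ΔE = -4.19929012 - (-5.31472656)
ΔE = 1.11544 eV

Since this is positive, energy must be absorbed (photon absorption).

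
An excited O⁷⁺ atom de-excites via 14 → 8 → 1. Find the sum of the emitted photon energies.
866.32 eV

The energy levels of O⁷⁺ are E_n = -13.6057 × 8² / n² eV.

First transition (14 → 8):
ΔE₁ = |E_8 - E_14|
ΔE₁ = |-13.60570000 - (-4.44267755)| = 9.16302 eV

Second transition (8 → 1):
ΔE₂ = |E_1 - E_8|
ΔE₂ = |-870.76480000 - (-13.60570000)| = 857.15910 eV

Total energy released:
E_total = ΔE₁ + ΔE₂ = 9.16302 + 857.15910 = 866.32 eV

Note: This equals the direct transition 14 → 1: 866.32 eV ✓
Energy is conserved regardless of the path taken.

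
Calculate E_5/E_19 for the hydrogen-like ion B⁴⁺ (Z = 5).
14.440

Using E_n = -13.6057 Z² / n² eV with Z = 5:

E_5 = -13.6057 × 5² / 5² = -340.1425 / 25 = -13.605700000 eV
E_19 = -13.6057 × 5² / 19² = -340.1425 / 361 = -0.942222992 eV

The ratio is:
E_5/E_19 = (-13.605700000) / (-0.942222992)
E_5/E_19 = (-340.1425/25) / (-340.1425/361)
E_5/E_19 = 361/25
E_5/E_19 = 14.440
(Note: the Z² factors cancel in the ratio.)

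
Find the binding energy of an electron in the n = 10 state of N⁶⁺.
6.66679 eV

The ionization energy is the energy needed to remove the electron completely (n → ∞).

For a hydrogen-like ion with Z = 7, E_n = -13.6057 Z² / n² eV.

At n = 10: E_10 = -13.6057 × 7² / 10² = -6.66679300 eV
At n = ∞: E_∞ = 0 eV

Ionization energy = E_∞ - E_10 = 0 - (-6.66679300) = 6.66679300 eV
Ionization energy ≈ 6.66679 eV

This is also called the binding energy of the electron in state n = 10.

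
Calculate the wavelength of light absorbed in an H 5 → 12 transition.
2756.7685 nm

First, find the transition energy using E_n = -13.6057 / n² eV:
E_5 = -13.6057 / 5² = -0.5442280000 eV
E_12 = -13.6057 / 12² = -0.0944840278 eV

Photon energy: |ΔE| = |E_12 - E_5| = 0.4497439722 eV

Convert to wavelength using E = hc/λ with hc = 1239.84 eV·nm:
λ = hc/E = 1239.84 eV·nm / 0.4497439722 eV
λ = 2756.7685 nm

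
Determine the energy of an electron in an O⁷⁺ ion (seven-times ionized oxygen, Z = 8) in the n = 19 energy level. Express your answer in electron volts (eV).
-2.41 eV

The energy levels of a hydrogen-like atom are given by:
E_n = -13.6057 Z² / n² eV  (with Z = 8 for O⁷⁺)

For n = 19:
E_19 = -13.6057 × 8² / 19²
E_19 = -13.6057 × 64 / 361
E_19 = -2.41 eV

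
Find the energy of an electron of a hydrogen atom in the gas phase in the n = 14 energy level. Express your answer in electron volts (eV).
-0.06942 eV

The energy levels of a hydrogen-like atom are given by:
E_n = -13.6057 eV / n²

For n = 14:
E_14 = -13.6057 eV / 14²
E_14 = -13.6057 eV / 196
E_14 = -0.06942 eV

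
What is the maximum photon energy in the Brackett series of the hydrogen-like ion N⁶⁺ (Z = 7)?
41.6675 eV

The series limit corresponds to the transition from n = ∞ to n = 4.
This is the highest energy (shortest wavelength) transition in the Brackett series.

E_∞ = 0 eV
E_4 = -13.6057 × 7² / 4² = -41.6675 eV

Energy at series limit:
ΔE = E_∞ - E_4 = 0 - (-41.6675) = 41.6675 eV

This energy equals the ionization energy from the n = 4 state of N⁶⁺.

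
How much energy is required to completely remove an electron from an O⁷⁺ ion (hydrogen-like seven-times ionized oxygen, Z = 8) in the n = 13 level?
5.1525 eV

The ionization energy is the energy needed to remove the electron completely (n → ∞).

For a hydrogen-like ion with Z = 8, E_n = -13.6057 Z² / n² eV.

At n = 13: E_13 = -13.6057 × 8² / 13² = -5.1524544 eV
At n = ∞: E_∞ = 0 eV

Ionization energy = E_∞ - E_13 = 0 - (-5.1524544) = 5.1524544 eV
Ionization energy ≈ 5.1525 eV

This is also called the binding energy of the electron in state n = 13.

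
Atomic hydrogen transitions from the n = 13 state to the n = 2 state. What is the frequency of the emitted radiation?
8.03e+14 Hz

First, find the transition energy:
E_13 = -13.6057 / 13² = -0.080507 eV
E_2 = -13.6057 / 2² = -3.401425 eV
|ΔE| = |E_2 - E_13| = 3.320918 eV

Convert to Joules: E = 3.320918 eV × (1.602177 × 10⁻¹⁹ J/eV) = 5.3207e-19 J

Using E = hf:
f = E/h = 5.3207e-19 J / (6.62607 × 10⁻³⁴ J·s)
f = 8.03e+14 Hz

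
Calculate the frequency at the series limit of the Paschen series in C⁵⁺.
1.32e+16 Hz

The series limit corresponds to the transition from n = ∞ to n = 3.
This is the highest energy (shortest wavelength) transition in the Paschen series.

E_∞ = 0 eV
E_3 = -13.6057 × 6² / 3² = -54.4228 eV

Energy at series limit:
ΔE = E_∞ - E_3 = 0 - (-54.4228) = 54.4228 eV
E = 54.4228 eV × (1.602177 × 10⁻¹⁹ J/eV) = 8.7195e-18 J
f = E/h = 8.7195e-18 J / (6.62607 × 10⁻³⁴ J·s) = 1.32e+16 Hz

This energy equals the ionization energy from the n = 3 state of C⁵⁺.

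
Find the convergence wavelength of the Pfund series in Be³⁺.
142.3852 nm

The series limit corresponds to the transition from n = ∞ to n = 5.
This is the highest energy (shortest wavelength) transition in the Pfund series.

E_∞ = 0 eV
E_5 = -13.6057 × 4² / 5² = -8.70764800 eV

Energy at series limit:
ΔE = E_∞ - E_5 = 0 - (-8.70764800) = 8.70764800 eV
λ = hc/E = 1239.84 eV·nm / 8.70764800 eV = 142.3852 nm

This energy equals the ionization energy from the n = 5 state of Be³⁺.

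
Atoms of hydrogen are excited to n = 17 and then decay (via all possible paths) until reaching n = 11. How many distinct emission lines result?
21

The electron can occupy levels n = 11, 12, ..., 17 during de-excitation — that is m = 17 - 11 + 1 = 7 distinct levels.

The number of distinct spectral lines equals the number of ways to choose 2 of these m levels (each pair gives one possible emission transition):

Number of lines = m(m-1)/2 = 7×6/2 = 21

These correspond to all possible transitions between the 7 levels:
17 → 16, 17 → 15, 17 → 14, 17 → 13, 17 → 12, 17 → 11, 16 → 15, 16 → 14...

Each transition produces a photon with a unique energy (and thus wavelength). This count does not depend on Z.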